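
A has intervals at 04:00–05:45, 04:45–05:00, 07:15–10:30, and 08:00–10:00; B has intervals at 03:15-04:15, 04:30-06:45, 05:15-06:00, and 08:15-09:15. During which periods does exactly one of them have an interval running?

03:15-04:00, 04:15-04:30, 05:45-06:45, 07:15-08:15, 09:15-10:30

Merge the first list: 04:00-05:45, 07:15-10:30.
Merge the second list: 03:15-04:15, 04:30-06:45, 08:15-09:15.
Only in the first: 04:15-04:30, 07:15-08:15, 09:15-10:30.
Only in the second: 03:15-04:00, 05:45-06:45.
Together these are the periods covered by exactly one.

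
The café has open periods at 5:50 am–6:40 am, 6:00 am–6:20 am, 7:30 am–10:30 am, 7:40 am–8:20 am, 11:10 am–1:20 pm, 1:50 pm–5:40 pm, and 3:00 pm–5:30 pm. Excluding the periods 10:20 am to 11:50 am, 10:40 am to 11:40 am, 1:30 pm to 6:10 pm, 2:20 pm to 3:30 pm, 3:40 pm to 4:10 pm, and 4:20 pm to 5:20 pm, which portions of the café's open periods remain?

5:50 am-6:40 am, 7:30 am-10:20 am, 11:50 am-1:20 pm

A, merged: 5:50 am-6:40 am, 7:30 am-10:30 am, 11:10 am-1:20 pm, 1:50 pm-5:40 pm.
B, merged: 10:20 am-11:50 am, 1:30 pm-6:10 pm.
5:50 am-6:40 am: nothing removed.
7:30 am-10:30 am \ B = 7:30 am-10:20 am.
11:10 am-1:20 pm \ B = 11:50 am-1:20 pm.
1:50 pm-5:40 pm: entirely removed.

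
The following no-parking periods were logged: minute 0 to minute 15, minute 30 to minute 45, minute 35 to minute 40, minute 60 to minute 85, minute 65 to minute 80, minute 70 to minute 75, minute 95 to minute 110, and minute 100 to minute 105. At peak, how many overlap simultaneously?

Walk the sorted start/end points keeping a running depth.
The depth first hits 3 at minute 70.

3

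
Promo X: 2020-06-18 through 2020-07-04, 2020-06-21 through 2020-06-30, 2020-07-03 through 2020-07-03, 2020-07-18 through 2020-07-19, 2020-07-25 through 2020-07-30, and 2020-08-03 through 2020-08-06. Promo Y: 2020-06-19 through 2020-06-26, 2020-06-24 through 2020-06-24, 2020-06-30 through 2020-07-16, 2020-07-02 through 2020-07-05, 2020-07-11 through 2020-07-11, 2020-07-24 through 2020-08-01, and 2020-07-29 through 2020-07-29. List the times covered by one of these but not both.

2020-06-18 through 2020-06-18, 2020-06-27 through 2020-06-29, 2020-07-05 through 2020-07-16, 2020-07-18 through 2020-07-19, 2020-07-24 through 2020-07-24, 2020-07-31 through 2020-08-01, 2020-08-03 through 2020-08-06

Merge the first list: 2020-06-18 through 2020-07-04, 2020-07-18 through 2020-07-19, 2020-07-25 through 2020-07-30, 2020-08-03 through 2020-08-06.
Merge the second list: 2020-06-19 through 2020-06-26, 2020-06-30 through 2020-07-16, 2020-07-24 through 2020-08-01.
A but not B: 2020-06-18 through 2020-06-18, 2020-06-27 through 2020-06-29, 2020-07-18 through 2020-07-19, 2020-08-03 through 2020-08-06.
B but not A: 2020-07-05 through 2020-07-16, 2020-07-24 through 2020-07-24, 2020-07-31 through 2020-08-01.
Combining gives A △ B.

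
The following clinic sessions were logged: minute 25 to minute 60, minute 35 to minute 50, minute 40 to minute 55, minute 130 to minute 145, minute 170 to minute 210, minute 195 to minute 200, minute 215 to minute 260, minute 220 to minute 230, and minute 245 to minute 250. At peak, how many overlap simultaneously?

3

At minute 40, 3 of the intervals are simultaneously active.
No point has more.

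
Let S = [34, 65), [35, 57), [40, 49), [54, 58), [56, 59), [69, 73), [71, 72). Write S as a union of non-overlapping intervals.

[34, 65) ∪ [69, 73)

[35, 57) overlaps/touches [34, 65) → extend to [34, 65).
[40, 49) overlaps/touches [34, 65) → extend to [34, 65).
[54, 58) overlaps/touches [34, 65) → extend to [34, 65).
[56, 59) overlaps/touches [34, 65) → extend to [34, 65).
[69, 73) is disjoint → start new block.
[71, 72) overlaps/touches [69, 73) → extend to [69, 73).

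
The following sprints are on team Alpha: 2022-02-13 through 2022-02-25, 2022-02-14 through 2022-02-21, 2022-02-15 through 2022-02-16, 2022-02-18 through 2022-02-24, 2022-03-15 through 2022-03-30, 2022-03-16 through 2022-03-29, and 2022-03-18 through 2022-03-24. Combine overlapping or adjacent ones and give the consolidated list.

2022-02-14 through 2022-02-21 overlaps/touches 2022-02-13 through 2022-02-25 → extend to 2022-02-13 through 2022-02-25.
2022-02-15 through 2022-02-16 overlaps/touches 2022-02-13 through 2022-02-25 → extend to 2022-02-13 through 2022-02-25.
2022-02-18 through 2022-02-24 overlaps/touches 2022-02-13 through 2022-02-25 → extend to 2022-02-13 through 2022-02-25.
2022-03-15 through 2022-03-30 is disjoint → start new block.
2022-03-16 through 2022-03-29 overlaps/touches 2022-03-15 through 2022-03-30 → extend to 2022-03-15 through 2022-03-30.
2022-03-18 through 2022-03-24 overlaps/touches 2022-03-15 through 2022-03-30 → extend to 2022-03-15 through 2022-03-30.

2022-02-13 through 2022-02-25, 2022-03-15 through 2022-03-30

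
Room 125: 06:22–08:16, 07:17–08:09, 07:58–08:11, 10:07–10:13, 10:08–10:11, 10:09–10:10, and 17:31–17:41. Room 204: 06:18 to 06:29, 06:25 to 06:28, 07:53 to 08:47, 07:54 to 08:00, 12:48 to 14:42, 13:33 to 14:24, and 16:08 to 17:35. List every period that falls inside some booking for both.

A, merged: 06:22-08:16, 10:07-10:13, 17:31-17:41.
B, merged: 06:18-06:29, 07:53-08:47, 12:48-14:42, 16:08-17:35.
06:22-08:16 meets the second set on 06:22-06:29, 07:53-08:16.
10:07-10:13: no overlap with the second set.
17:31-17:41 meets the second set on 17:31-17:35.

06:22-06:29, 07:53-08:16, 17:31-17:35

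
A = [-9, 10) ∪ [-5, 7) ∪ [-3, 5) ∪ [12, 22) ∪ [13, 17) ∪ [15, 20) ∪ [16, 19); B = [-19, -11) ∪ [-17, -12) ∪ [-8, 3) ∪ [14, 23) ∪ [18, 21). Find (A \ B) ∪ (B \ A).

A, merged: [-9, 10), [12, 22).
B, merged: [-19, -11), [-8, 3), [14, 23).
Only in the first: [-9, -8), [3, 10), [12, 14).
Only in the second: [-19, -11), [22, 23).
Together these are the periods covered by exactly one.

[-19, -11) ∪ [-9, -8) ∪ [3, 10) ∪ [12, 14) ∪ [22, 23)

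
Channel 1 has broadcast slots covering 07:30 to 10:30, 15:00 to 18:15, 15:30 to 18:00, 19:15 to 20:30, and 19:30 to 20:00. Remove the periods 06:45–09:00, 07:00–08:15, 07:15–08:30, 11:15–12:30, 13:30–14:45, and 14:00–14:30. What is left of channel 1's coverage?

09:00-10:30, 15:00-18:15, 19:15-20:30

First set merges to 07:30-10:30, 15:00-18:15, 19:15-20:30.
Second set merges to 06:45-09:00, 11:15-12:30, 13:30-14:45.
07:30-10:30 \ B = 09:00-10:30.
15:00-18:15: nothing removed.
19:15-20:30: nothing removed.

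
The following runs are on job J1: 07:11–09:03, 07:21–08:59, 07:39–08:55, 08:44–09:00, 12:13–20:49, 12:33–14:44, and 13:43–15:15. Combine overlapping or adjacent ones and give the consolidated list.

07:21–08:59 overlaps/touches 07:11–09:03 → extend to 07:11–09:03.
07:39–08:55 overlaps/touches 07:11–09:03 → extend to 07:11–09:03.
08:44–09:00 overlaps/touches 07:11–09:03 → extend to 07:11–09:03.
12:13–20:49 is disjoint → start new block.
12:33–14:44 overlaps/touches 12:13–20:49 → extend to 12:13–20:49.
13:43–15:15 overlaps/touches 12:13–20:49 → extend to 12:13–20:49.

07:11–09:03, 12:13–20:49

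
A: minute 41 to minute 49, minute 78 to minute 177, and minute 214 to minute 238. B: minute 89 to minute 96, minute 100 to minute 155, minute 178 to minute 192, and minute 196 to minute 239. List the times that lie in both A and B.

minute 41 to minute 49: no overlap with the second set.
minute 78 to minute 177 meets the second set on minute 89 to minute 96, minute 100 to minute 155.
minute 214 to minute 238 meets the second set on minute 214 to minute 238.

minute 89 to minute 96, minute 100 to minute 155, minute 214 to minute 238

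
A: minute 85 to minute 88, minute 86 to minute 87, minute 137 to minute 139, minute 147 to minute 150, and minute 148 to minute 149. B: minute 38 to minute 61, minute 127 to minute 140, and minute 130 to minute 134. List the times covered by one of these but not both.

minute 38 to minute 61, minute 85 to minute 88, minute 127 to minute 137, minute 139 to minute 140, minute 147 to minute 150

A, merged: minute 85 to minute 88, minute 137 to minute 139, minute 147 to minute 150.
B, merged: minute 38 to minute 61, minute 127 to minute 140.
Only in the first: minute 85 to minute 88, minute 147 to minute 150.
Only in the second: minute 38 to minute 61, minute 127 to minute 137, minute 139 to minute 140.
Together these are the periods covered by exactly one.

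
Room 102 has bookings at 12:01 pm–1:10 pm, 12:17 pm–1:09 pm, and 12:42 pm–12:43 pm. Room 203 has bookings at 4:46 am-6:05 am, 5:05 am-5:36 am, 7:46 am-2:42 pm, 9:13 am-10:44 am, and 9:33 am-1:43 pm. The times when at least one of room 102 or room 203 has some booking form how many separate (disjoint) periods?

First set merges to 12:01 pm–1:10 pm.
Second set merges to 4:46 am–6:05 am, 7:46 am–2:42 pm.
A ∪ B = 4:46 am–6:05 am, 7:46 am–2:42 pm.
That is 2 disjoint pieces.

2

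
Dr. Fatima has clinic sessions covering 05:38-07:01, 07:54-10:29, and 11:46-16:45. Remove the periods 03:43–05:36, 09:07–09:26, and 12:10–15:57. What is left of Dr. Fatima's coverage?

05:38-07:01 is untouched.
07:54-10:29 with B removed leaves 07:54-09:07, 09:26-10:29.
11:46-16:45 with B removed leaves 11:46-12:10, 15:57-16:45.

05:38-07:01, 07:54-09:07, 09:26-10:29, 11:46-12:10, 15:57-16:45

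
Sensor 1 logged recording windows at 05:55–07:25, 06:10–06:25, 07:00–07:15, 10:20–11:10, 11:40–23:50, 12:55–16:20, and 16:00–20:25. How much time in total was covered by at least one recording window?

Merged: 05:55–07:25, 10:20–11:10, 11:40–23:50.
Lengths: 1 h 30 min + 50 min + 12 h 10 min = 14 h 30 min.

14 h 30 min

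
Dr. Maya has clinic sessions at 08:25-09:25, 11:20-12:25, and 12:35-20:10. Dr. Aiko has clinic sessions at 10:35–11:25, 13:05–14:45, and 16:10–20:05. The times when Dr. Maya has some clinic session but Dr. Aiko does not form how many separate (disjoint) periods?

A \ B = 08:25–09:25, 11:25–12:25, 12:35–13:05, 14:45–16:10, 20:05–20:10.
That is 5 disjoint pieces.

5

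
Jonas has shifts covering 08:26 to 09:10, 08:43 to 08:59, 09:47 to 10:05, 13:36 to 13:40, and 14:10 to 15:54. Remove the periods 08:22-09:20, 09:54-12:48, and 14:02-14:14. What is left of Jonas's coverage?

First set merges to 08:26–09:10, 09:47–10:05, 13:36–13:40, 14:10–15:54.
08:26–09:10: entirely removed.
09:47–10:05 \ B = 09:47–09:54.
13:36–13:40: nothing removed.
14:10–15:54 \ B = 14:14–15:54.

09:47–09:54, 13:36–13:40, 14:14–15:54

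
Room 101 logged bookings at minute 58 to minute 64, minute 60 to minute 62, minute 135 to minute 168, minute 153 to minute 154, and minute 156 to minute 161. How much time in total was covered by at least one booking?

Merged: minute 58 to minute 64, minute 135 to minute 168.
Lengths: 6 minutes + 33 minutes = 39 minutes.

39 minutes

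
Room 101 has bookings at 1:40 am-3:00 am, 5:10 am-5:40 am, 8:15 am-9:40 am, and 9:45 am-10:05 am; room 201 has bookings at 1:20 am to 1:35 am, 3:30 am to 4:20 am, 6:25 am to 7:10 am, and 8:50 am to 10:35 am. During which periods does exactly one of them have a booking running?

1:20 am–1:35 am, 1:40 am–3:00 am, 3:30 am–4:20 am, 5:10 am–5:40 am, 6:25 am–7:10 am, 8:15 am–8:50 am, 9:40 am–9:45 am, 10:05 am–10:35 am

A \ B = 1:40 am–3:00 am, 5:10 am–5:40 am, 8:15 am–8:50 am.
B \ A = 1:20 am–1:35 am, 3:30 am–4:20 am, 6:25 am–7:10 am, 9:40 am–9:45 am, 10:05 am–10:35 am.
Union of the two gives the symmetric difference.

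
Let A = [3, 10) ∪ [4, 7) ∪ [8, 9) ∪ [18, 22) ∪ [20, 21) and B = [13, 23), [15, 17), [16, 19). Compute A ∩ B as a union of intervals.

First set merges to [3, 10), [18, 22).
Second set merges to [13, 23).
[3, 10) falls entirely outside B.
[18, 22) overlaps B on [18, 22).

[18, 22)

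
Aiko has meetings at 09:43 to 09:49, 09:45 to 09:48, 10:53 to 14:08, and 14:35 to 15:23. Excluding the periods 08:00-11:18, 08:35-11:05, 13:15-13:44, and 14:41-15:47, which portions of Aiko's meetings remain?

11:18–13:15, 13:44–14:08, 14:35–14:41

First set merges to 09:43–09:49, 10:53–14:08, 14:35–15:23.
Second set merges to 08:00–11:18, 13:15–13:44, 14:41–15:47.
09:43–09:49 lies entirely inside B → drops out.
10:53–14:08 with B removed leaves 11:18–13:15, 13:44–14:08.
14:35–15:23 with B removed leaves 14:35–14:41.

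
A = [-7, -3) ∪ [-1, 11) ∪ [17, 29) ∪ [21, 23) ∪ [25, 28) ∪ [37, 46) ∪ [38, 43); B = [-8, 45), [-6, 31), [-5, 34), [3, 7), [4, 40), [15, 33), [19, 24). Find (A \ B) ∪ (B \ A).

A, merged: [-7, -3), [-1, 11), [17, 29), [37, 46).
B, merged: [-8, 45).
A but not B: [45, 46).
B but not A: [-8, -7), [-3, -1), [11, 17), [29, 37).
Combining gives A △ B.

[-8, -7) ∪ [-3, -1) ∪ [11, 17) ∪ [29, 37) ∪ [45, 46)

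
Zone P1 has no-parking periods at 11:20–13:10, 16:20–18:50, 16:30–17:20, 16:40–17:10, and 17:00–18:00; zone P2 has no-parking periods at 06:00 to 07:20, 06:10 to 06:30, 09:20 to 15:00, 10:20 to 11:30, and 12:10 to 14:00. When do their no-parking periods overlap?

11:20-13:10

A, merged: 11:20-13:10, 16:20-18:50.
B, merged: 06:00-07:20, 09:20-15:00.
11:20-13:10 meets the second set on 11:20-13:10.
16:20-18:50: no overlap with the second set.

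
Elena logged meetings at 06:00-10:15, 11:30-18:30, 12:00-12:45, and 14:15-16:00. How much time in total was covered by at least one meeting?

11 h 15 min

Merged: 06:00-10:15, 11:30-18:30.
Lengths: 4 h 15 min + 7 h = 11 h 15 min.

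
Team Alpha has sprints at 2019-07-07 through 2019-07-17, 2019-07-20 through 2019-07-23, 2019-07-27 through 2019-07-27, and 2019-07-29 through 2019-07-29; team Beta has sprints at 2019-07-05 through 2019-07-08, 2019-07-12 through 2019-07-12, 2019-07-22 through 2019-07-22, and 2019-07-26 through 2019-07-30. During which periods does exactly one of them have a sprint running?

2019-07-05 through 2019-07-06, 2019-07-09 through 2019-07-11, 2019-07-13 through 2019-07-17, 2019-07-20 through 2019-07-21, 2019-07-23 through 2019-07-23, 2019-07-26 through 2019-07-26, 2019-07-28 through 2019-07-28, 2019-07-30 through 2019-07-30

A but not B: 2019-07-09 through 2019-07-11, 2019-07-13 through 2019-07-17, 2019-07-20 through 2019-07-21, 2019-07-23 through 2019-07-23.
B but not A: 2019-07-05 through 2019-07-06, 2019-07-26 through 2019-07-26, 2019-07-28 through 2019-07-28, 2019-07-30 through 2019-07-30.
Combining gives A △ B.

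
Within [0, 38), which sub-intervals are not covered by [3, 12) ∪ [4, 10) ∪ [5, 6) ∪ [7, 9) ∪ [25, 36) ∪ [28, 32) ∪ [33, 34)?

The merged coverage is [3, 12), [25, 36).
Uncovered inside [0, 38): [0, 3), [12, 25), [36, 38).

[0, 3) ∪ [12, 25) ∪ [36, 38)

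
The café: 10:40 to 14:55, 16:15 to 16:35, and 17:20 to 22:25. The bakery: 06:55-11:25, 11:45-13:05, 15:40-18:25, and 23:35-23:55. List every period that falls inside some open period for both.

10:40–14:55 meets the second set on 10:40–11:25, 11:45–13:05.
16:15–16:35 meets the second set on 16:15–16:35.
17:20–22:25 meets the second set on 17:20–18:25.

10:40–11:25, 11:45–13:05, 16:15–16:35, 17:20–18:25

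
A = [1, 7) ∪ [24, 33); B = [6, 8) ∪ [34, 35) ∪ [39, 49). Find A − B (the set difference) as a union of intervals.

[1, 6) ∪ [24, 33)

[1, 7) minus B → [1, 6).
[24, 33): no B overlap → unchanged.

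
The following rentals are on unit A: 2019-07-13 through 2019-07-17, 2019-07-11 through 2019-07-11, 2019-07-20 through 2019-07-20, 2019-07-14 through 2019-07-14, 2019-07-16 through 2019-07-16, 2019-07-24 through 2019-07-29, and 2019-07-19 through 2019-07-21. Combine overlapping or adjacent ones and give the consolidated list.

2019-07-11 through 2019-07-11, 2019-07-13 through 2019-07-17, 2019-07-19 through 2019-07-21, 2019-07-24 through 2019-07-29

Sort by start: 2019-07-11 through 2019-07-11, 2019-07-13 through 2019-07-17, 2019-07-14 through 2019-07-14, 2019-07-16 through 2019-07-16, 2019-07-19 through 2019-07-21, 2019-07-20 through 2019-07-20, 2019-07-24 through 2019-07-29.
2019-07-13 through 2019-07-17 is disjoint → start new block.
2019-07-14 through 2019-07-14 overlaps/touches 2019-07-13 through 2019-07-17 → extend to 2019-07-13 through 2019-07-17.
2019-07-16 through 2019-07-16 overlaps/touches 2019-07-13 through 2019-07-17 → extend to 2019-07-13 through 2019-07-17.
2019-07-19 through 2019-07-21 is disjoint → start new block.
2019-07-20 through 2019-07-20 overlaps/touches 2019-07-19 through 2019-07-21 → extend to 2019-07-19 through 2019-07-21.
2019-07-24 through 2019-07-29 is disjoint → start new block.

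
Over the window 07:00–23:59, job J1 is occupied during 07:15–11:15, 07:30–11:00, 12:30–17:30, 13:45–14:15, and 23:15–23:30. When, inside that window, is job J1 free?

Covered (merged): 07:15–11:15, 12:30–17:30, 23:15–23:30.
Uncovered inside 07:00–23:59: 07:00–07:15, 11:15–12:30, 17:30–23:15, 23:30–23:59.

07:00–07:15, 11:15–12:30, 17:30–23:15, 23:30–23:59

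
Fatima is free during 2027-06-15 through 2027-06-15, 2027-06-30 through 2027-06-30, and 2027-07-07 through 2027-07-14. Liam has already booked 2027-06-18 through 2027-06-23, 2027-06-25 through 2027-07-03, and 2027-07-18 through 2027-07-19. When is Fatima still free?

2027-06-15 through 2027-06-15: nothing removed.
2027-06-30 through 2027-06-30: entirely removed.
2027-07-07 through 2027-07-14: nothing removed.

2027-06-15 through 2027-06-15, 2027-07-07 through 2027-07-14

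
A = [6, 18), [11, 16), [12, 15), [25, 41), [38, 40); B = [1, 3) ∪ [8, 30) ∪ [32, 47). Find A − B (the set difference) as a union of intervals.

[6, 8) ∪ [30, 32)

A, merged: [6, 18), [25, 41).
[6, 18) minus B → [6, 8).
[25, 41) minus B → [30, 32).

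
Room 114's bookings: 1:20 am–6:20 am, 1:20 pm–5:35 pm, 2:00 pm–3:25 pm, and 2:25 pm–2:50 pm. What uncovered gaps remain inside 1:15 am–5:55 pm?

1:15 am–1:20 am, 6:20 am–1:20 pm, 5:35 pm–5:55 pm

The merged coverage is 1:20 am–6:20 am, 1:20 pm–5:35 pm.
Gaps within 1:15 am–5:55 pm: 1:15 am–1:20 am, 6:20 am–1:20 pm, 5:35 pm–5:55 pm.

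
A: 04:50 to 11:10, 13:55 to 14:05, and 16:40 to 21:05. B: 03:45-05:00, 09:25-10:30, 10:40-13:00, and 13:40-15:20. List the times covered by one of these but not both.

03:45–04:50, 05:00–09:25, 10:30–10:40, 11:10–13:00, 13:40–13:55, 14:05–15:20, 16:40–21:05

Only in the first: 05:00–09:25, 10:30–10:40, 16:40–21:05.
Only in the second: 03:45–04:50, 11:10–13:00, 13:40–13:55, 14:05–15:20.
Together these are the periods covered by exactly one.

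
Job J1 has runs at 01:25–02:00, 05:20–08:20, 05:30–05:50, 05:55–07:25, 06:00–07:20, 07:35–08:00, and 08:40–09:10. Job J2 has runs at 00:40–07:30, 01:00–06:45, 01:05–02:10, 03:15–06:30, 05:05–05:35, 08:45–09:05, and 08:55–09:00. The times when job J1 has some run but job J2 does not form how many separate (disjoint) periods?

3

First set merges to 01:25-02:00, 05:20-08:20, 08:40-09:10.
Second set merges to 00:40-07:30, 08:45-09:05.
A \ B = 07:30-08:20, 08:40-08:45, 09:05-09:10.
That is 3 disjoint pieces.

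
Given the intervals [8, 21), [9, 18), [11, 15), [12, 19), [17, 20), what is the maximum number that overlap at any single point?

4

At 12, 4 of the intervals are simultaneously active.
No point has more.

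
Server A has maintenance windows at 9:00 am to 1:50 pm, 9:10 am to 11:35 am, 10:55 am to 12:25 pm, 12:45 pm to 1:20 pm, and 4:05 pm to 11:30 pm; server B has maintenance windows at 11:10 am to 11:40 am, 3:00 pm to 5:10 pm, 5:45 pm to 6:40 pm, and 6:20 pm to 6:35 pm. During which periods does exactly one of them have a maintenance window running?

9:00 am-11:10 am, 11:40 am-1:50 pm, 3:00 pm-4:05 pm, 5:10 pm-5:45 pm, 6:40 pm-11:30 pm

First set merges to 9:00 am-1:50 pm, 4:05 pm-11:30 pm.
Second set merges to 11:10 am-11:40 am, 3:00 pm-5:10 pm, 5:45 pm-6:40 pm.
A \ B = 9:00 am-11:10 am, 11:40 am-1:50 pm, 5:10 pm-5:45 pm, 6:40 pm-11:30 pm.
B \ A = 3:00 pm-4:05 pm.
Union of the two gives the symmetric difference.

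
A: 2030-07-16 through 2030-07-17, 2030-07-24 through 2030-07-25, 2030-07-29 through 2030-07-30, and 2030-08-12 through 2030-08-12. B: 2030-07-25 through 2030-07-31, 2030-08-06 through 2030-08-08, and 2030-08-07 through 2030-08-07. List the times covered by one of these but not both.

B, merged: 2030-07-25 through 2030-07-31, 2030-08-06 through 2030-08-08.
A \ B = 2030-07-16 through 2030-07-17, 2030-07-24 through 2030-07-24, 2030-08-12 through 2030-08-12.
B \ A = 2030-07-26 through 2030-07-28, 2030-07-31 through 2030-07-31, 2030-08-06 through 2030-08-08.
Union of the two gives the symmetric difference.

2030-07-16 through 2030-07-17, 2030-07-24 through 2030-07-24, 2030-07-26 through 2030-07-28, 2030-07-31 through 2030-07-31, 2030-08-06 through 2030-08-08, 2030-08-12 through 2030-08-12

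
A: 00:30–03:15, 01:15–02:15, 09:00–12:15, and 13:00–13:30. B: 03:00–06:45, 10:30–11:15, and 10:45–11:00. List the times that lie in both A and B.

03:00–03:15, 10:30–11:15

First set merges to 00:30–03:15, 09:00–12:15, 13:00–13:30.
Second set merges to 03:00–06:45, 10:30–11:15.
00:30–03:15 overlaps B on 03:00–03:15.
09:00–12:15 overlaps B on 10:30–11:15.
13:00–13:30 falls entirely outside B.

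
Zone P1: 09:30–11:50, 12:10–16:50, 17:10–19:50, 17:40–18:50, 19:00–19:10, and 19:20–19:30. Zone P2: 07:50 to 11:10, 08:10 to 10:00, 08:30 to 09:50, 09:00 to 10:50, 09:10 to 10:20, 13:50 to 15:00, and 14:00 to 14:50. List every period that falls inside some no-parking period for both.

A, merged: 09:30-11:50, 12:10-16:50, 17:10-19:50.
B, merged: 07:50-11:10, 13:50-15:00.
09:30-11:50 ∩ B → 09:30-11:10.
12:10-16:50 ∩ B → 13:50-15:00.
17:10-19:50 meets no B interval.

09:30-11:10, 13:50-15:00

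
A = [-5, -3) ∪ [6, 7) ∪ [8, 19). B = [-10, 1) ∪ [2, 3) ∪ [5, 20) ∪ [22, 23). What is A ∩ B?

[-5, -3) ∪ [6, 7) ∪ [8, 19)

[-5, -3) ∩ B → [-5, -3).
[6, 7) ∩ B → [6, 7).
[8, 19) ∩ B → [8, 19).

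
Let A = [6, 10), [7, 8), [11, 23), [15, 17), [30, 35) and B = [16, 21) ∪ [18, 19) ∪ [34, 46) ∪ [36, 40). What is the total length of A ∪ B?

32

A, merged: [6, 10), [11, 23), [30, 35).
B, merged: [16, 21), [34, 46).
A ∪ B = [6, 10), [11, 23), [30, 46).
Total: 4 + 12 + 16 = 32.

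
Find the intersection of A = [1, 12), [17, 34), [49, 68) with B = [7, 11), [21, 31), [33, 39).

[7, 11) ∪ [21, 31) ∪ [33, 34)

[1, 12) overlaps B on [7, 11).
[17, 34) overlaps B on [21, 31), [33, 34).
[49, 68) falls entirely outside B.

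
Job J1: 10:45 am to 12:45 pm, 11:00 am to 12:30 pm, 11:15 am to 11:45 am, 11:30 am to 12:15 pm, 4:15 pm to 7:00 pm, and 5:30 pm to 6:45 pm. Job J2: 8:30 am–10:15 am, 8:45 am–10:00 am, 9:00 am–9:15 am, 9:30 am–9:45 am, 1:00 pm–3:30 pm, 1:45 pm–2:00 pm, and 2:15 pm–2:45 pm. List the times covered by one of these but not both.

8:30 am-10:15 am, 10:45 am-12:45 pm, 1:00 pm-3:30 pm, 4:15 pm-7:00 pm

Merge the first list: 10:45 am-12:45 pm, 4:15 pm-7:00 pm.
Merge the second list: 8:30 am-10:15 am, 1:00 pm-3:30 pm.
A \ B = 10:45 am-12:45 pm, 4:15 pm-7:00 pm.
B \ A = 8:30 am-10:15 am, 1:00 pm-3:30 pm.
Union of the two gives the symmetric difference.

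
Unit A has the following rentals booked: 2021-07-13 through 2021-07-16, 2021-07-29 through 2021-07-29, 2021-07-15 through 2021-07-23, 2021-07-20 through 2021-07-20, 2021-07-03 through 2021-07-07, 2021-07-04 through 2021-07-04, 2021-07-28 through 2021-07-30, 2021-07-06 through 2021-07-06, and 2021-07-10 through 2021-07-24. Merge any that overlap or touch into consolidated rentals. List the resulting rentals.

Sort by start: 2021-07-03 through 2021-07-07, 2021-07-04 through 2021-07-04, 2021-07-06 through 2021-07-06, 2021-07-10 through 2021-07-24, 2021-07-13 through 2021-07-16, 2021-07-15 through 2021-07-23, 2021-07-20 through 2021-07-20, 2021-07-28 through 2021-07-30, 2021-07-29 through 2021-07-29.
2021-07-04 through 2021-07-04 overlaps/touches 2021-07-03 through 2021-07-07 → extend to 2021-07-03 through 2021-07-07.
2021-07-06 through 2021-07-06 overlaps/touches 2021-07-03 through 2021-07-07 → extend to 2021-07-03 through 2021-07-07.
2021-07-10 through 2021-07-24 is disjoint → start new block.
2021-07-13 through 2021-07-16 overlaps/touches 2021-07-10 through 2021-07-24 → extend to 2021-07-10 through 2021-07-24.
2021-07-15 through 2021-07-23 overlaps/touches 2021-07-10 through 2021-07-24 → extend to 2021-07-10 through 2021-07-24.
2021-07-20 through 2021-07-20 overlaps/touches 2021-07-10 through 2021-07-24 → extend to 2021-07-10 through 2021-07-24.
2021-07-28 through 2021-07-30 is disjoint → start new block.
2021-07-29 through 2021-07-29 overlaps/touches 2021-07-28 through 2021-07-30 → extend to 2021-07-28 through 2021-07-30.

2021-07-03 through 2021-07-07, 2021-07-10 through 2021-07-24, 2021-07-28 through 2021-07-30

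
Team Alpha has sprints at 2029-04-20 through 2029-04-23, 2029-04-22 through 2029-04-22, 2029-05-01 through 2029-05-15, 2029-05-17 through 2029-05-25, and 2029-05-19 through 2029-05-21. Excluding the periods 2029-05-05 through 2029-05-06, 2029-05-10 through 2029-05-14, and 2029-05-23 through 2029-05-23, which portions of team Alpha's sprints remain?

A, merged: 2029-04-20 through 2029-04-23, 2029-05-01 through 2029-05-15, 2029-05-17 through 2029-05-25.
2029-04-20 through 2029-04-23: nothing removed.
2029-05-01 through 2029-05-15 \ B = 2029-05-01 through 2029-05-04, 2029-05-07 through 2029-05-09, 2029-05-15 through 2029-05-15.
2029-05-17 through 2029-05-25 \ B = 2029-05-17 through 2029-05-22, 2029-05-24 through 2029-05-25.

2029-04-20 through 2029-04-23, 2029-05-01 through 2029-05-04, 2029-05-07 through 2029-05-09, 2029-05-15 through 2029-05-15, 2029-05-17 through 2029-05-22, 2029-05-24 through 2029-05-25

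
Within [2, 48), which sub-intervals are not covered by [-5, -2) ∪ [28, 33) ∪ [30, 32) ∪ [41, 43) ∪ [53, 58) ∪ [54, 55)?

[2, 28) ∪ [33, 41) ∪ [43, 48)

The merged coverage is [-5, -2), [28, 33), [41, 43), [53, 58).
Complement within [2, 48): [2, 28), [33, 41), [43, 48).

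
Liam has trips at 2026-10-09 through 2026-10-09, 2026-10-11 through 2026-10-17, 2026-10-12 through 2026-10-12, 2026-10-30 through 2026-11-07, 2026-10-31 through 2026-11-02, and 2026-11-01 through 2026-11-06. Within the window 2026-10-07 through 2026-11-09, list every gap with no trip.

2026-10-07 through 2026-10-08, 2026-10-10 through 2026-10-10, 2026-10-18 through 2026-10-29, 2026-11-08 through 2026-11-09

After merging, the occupied span is 2026-10-09 through 2026-10-09, 2026-10-11 through 2026-10-17, 2026-10-30 through 2026-11-07.
Complement within 2026-10-07 through 2026-11-09: 2026-10-07 through 2026-10-08, 2026-10-10 through 2026-10-10, 2026-10-18 through 2026-10-29, 2026-11-08 through 2026-11-09.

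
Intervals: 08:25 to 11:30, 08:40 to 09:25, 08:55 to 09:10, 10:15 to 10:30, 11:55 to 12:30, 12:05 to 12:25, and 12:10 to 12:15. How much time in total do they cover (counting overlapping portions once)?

Merged: 08:25–11:30, 11:55–12:30.
Lengths: 3 h 5 min + 35 min = 3 h 40 min.

3 h 40 min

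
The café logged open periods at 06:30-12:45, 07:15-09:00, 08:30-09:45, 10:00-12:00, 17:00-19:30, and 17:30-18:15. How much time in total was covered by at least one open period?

8 h 45 min

Merged: 06:30–12:45, 17:00–19:30.
Lengths: 6 h 15 min + 2 h 30 min = 8 h 45 min.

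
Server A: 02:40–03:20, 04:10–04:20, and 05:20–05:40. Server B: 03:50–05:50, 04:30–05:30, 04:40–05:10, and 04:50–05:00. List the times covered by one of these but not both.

B, merged: 03:50–05:50.
A but not B: 02:40–03:20.
B but not A: 03:50–04:10, 04:20–05:20, 05:40–05:50.
Combining gives A △ B.

02:40–03:20, 03:50–04:10, 04:20–05:20, 05:40–05:50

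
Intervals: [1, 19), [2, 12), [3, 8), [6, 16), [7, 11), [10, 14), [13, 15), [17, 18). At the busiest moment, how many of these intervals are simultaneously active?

At 7, 5 of the intervals are simultaneously active.
No point has more.

5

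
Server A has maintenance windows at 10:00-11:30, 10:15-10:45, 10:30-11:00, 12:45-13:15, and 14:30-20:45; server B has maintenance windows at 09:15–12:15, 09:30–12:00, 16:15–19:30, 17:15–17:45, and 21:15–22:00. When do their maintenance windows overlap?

10:00–11:30, 16:15–19:30

Merge the first list: 10:00–11:30, 12:45–13:15, 14:30–20:45.
Merge the second list: 09:15–12:15, 16:15–19:30, 21:15–22:00.
10:00–11:30 overlaps B on 10:00–11:30.
12:45–13:15 falls entirely outside B.
14:30–20:45 overlaps B on 16:15–19:30.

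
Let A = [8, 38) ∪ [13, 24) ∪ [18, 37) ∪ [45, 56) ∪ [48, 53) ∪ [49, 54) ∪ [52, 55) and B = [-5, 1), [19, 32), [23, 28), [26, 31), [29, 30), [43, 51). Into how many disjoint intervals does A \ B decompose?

3

Merge the first list: [8, 38), [45, 56).
Merge the second list: [-5, 1), [19, 32), [43, 51).
A \ B = [8, 19), [32, 38), [51, 56).
That is 3 disjoint pieces.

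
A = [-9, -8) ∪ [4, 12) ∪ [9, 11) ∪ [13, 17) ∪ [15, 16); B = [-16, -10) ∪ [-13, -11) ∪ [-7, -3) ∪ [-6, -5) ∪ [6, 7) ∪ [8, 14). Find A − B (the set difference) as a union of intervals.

[-9, -8) ∪ [4, 6) ∪ [7, 8) ∪ [14, 17)

A, merged: [-9, -8), [4, 12), [13, 17).
B, merged: [-16, -10), [-7, -3), [6, 7), [8, 14).
[-9, -8): nothing removed.
[4, 12) \ B = [4, 6), [7, 8).
[13, 17) \ B = [14, 17).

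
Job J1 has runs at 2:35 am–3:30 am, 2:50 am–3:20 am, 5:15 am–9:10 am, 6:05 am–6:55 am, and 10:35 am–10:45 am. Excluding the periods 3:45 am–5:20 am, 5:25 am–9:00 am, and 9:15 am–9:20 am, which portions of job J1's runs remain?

2:35 am–3:30 am, 5:20 am–5:25 am, 9:00 am–9:10 am, 10:35 am–10:45 am

A, merged: 2:35 am–3:30 am, 5:15 am–9:10 am, 10:35 am–10:45 am.
2:35 am–3:30 am: no B overlap → unchanged.
5:15 am–9:10 am minus B → 5:20 am–5:25 am, 9:00 am–9:10 am.
10:35 am–10:45 am: no B overlap → unchanged.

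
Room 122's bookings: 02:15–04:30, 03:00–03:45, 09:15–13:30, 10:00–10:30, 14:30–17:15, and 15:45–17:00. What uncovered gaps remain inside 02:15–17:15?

Covered (merged): 02:15–04:30, 09:15–13:30, 14:30–17:15.
Gaps within 02:15–17:15: 04:30–09:15, 13:30–14:30.

04:30–09:15, 13:30–14:30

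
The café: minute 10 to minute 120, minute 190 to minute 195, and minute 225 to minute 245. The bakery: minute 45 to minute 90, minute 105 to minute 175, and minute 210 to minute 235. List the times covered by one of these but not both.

A \ B = minute 10 to minute 45, minute 90 to minute 105, minute 190 to minute 195, minute 235 to minute 245.
B \ A = minute 120 to minute 175, minute 210 to minute 225.
Union of the two gives the symmetric difference.

minute 10 to minute 45, minute 90 to minute 105, minute 120 to minute 175, minute 190 to minute 195, minute 210 to minute 225, minute 235 to minute 245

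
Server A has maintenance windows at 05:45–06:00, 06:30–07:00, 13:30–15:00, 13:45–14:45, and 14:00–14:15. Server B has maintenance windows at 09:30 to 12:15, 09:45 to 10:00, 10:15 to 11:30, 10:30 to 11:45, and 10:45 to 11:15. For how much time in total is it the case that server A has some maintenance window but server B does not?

First set merges to 05:45-06:00, 06:30-07:00, 13:30-15:00.
Second set merges to 09:30-12:15.
A \ B = 05:45-06:00, 06:30-07:00, 13:30-15:00.
Total: 15 min + 30 min + 1 h 30 min = 2 h 15 min.

2 h 15 min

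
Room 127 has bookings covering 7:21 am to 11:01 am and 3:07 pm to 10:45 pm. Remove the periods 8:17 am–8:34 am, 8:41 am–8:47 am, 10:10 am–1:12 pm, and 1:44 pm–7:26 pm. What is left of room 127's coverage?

7:21 am-11:01 am with B removed leaves 7:21 am-8:17 am, 8:34 am-8:41 am, 8:47 am-10:10 am.
3:07 pm-10:45 pm with B removed leaves 7:26 pm-10:45 pm.

7:21 am-8:17 am, 8:34 am-8:41 am, 8:47 am-10:10 am, 7:26 pm-10:45 pm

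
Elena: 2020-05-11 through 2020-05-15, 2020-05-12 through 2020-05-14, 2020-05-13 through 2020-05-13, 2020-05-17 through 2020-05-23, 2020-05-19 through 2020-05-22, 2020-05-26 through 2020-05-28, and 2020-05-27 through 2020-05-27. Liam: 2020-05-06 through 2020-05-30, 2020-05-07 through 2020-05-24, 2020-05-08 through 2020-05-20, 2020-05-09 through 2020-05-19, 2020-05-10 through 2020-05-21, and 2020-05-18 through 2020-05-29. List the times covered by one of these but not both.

2020-05-06 through 2020-05-10, 2020-05-16 through 2020-05-16, 2020-05-24 through 2020-05-25, 2020-05-29 through 2020-05-30

A, merged: 2020-05-11 through 2020-05-15, 2020-05-17 through 2020-05-23, 2020-05-26 through 2020-05-28.
B, merged: 2020-05-06 through 2020-05-30.
A but not B: none.
B but not A: 2020-05-06 through 2020-05-10, 2020-05-16 through 2020-05-16, 2020-05-24 through 2020-05-25, 2020-05-29 through 2020-05-30.
Combining gives A △ B.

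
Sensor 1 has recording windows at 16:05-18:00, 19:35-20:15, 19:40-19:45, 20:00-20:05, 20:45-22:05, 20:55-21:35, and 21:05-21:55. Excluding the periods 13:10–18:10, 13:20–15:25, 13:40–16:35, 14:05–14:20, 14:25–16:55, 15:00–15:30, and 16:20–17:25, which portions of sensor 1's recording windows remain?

A, merged: 16:05–18:00, 19:35–20:15, 20:45–22:05.
B, merged: 13:10–18:10.
16:05–18:00 lies entirely inside B → drops out.
19:35–20:15 is untouched.
20:45–22:05 is untouched.

19:35–20:15, 20:45–22:05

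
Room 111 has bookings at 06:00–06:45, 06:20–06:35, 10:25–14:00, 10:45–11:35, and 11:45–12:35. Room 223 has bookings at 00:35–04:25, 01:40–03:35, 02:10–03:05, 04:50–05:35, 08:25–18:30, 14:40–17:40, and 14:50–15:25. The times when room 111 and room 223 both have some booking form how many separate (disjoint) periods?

Merge the first list: 06:00–06:45, 10:25–14:00.
Merge the second list: 00:35–04:25, 04:50–05:35, 08:25–18:30.
A ∩ B = 10:25–14:00.
That is 1 disjoint piece.

1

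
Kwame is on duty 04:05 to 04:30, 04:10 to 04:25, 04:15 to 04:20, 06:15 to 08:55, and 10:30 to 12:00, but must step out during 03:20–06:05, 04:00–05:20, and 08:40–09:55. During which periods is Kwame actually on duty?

First set merges to 04:05–04:30, 06:15–08:55, 10:30–12:00.
Second set merges to 03:20–06:05, 08:40–09:55.
04:05–04:30: fully covered by B → removed.
06:15–08:55 minus B → 06:15–08:40.
10:30–12:00: no B overlap → unchanged.

06:15–08:40, 10:30–12:00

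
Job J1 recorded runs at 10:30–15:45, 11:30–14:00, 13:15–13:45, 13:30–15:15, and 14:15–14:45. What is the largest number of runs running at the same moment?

4

At 13:30, 4 of the intervals are simultaneously active.
No point has more.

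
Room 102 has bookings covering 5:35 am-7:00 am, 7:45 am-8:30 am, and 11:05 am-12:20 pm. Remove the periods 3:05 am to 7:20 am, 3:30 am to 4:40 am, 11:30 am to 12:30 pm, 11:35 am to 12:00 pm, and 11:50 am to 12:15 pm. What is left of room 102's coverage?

7:45 am–8:30 am, 11:05 am–11:30 am

Merge the second list: 3:05 am–7:20 am, 11:30 am–12:30 pm.
5:35 am–7:00 am: fully covered by B → removed.
7:45 am–8:30 am: no B overlap → unchanged.
11:05 am–12:20 pm minus B → 11:05 am–11:30 am.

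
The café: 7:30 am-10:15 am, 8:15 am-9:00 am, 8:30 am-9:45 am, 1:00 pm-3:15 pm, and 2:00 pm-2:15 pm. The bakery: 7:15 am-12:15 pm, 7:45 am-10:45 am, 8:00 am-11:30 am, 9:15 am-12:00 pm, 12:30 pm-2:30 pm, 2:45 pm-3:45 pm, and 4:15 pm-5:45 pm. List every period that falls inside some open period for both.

7:30 am-10:15 am, 1:00 pm-2:30 pm, 2:45 pm-3:15 pm

First set merges to 7:30 am-10:15 am, 1:00 pm-3:15 pm.
Second set merges to 7:15 am-12:15 pm, 12:30 pm-2:30 pm, 2:45 pm-3:45 pm, 4:15 pm-5:45 pm.
7:30 am-10:15 am ∩ B → 7:30 am-10:15 am.
1:00 pm-3:15 pm ∩ B → 1:00 pm-2:30 pm, 2:45 pm-3:15 pm.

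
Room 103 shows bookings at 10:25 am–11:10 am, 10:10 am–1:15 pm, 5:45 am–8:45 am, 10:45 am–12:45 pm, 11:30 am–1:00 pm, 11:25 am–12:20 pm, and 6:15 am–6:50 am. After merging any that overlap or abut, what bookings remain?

Sort by start: 5:45 am–8:45 am, 6:15 am–6:50 am, 10:10 am–1:15 pm, 10:25 am–11:10 am, 10:45 am–12:45 pm, 11:25 am–12:20 pm, 11:30 am–1:00 pm.
6:15 am–6:50 am overlaps/touches 5:45 am–8:45 am → extend to 5:45 am–8:45 am.
10:10 am–1:15 pm is disjoint → start new block.
10:25 am–11:10 am overlaps/touches 10:10 am–1:15 pm → extend to 10:10 am–1:15 pm.
10:45 am–12:45 pm overlaps/touches 10:10 am–1:15 pm → extend to 10:10 am–1:15 pm.
11:25 am–12:20 pm overlaps/touches 10:10 am–1:15 pm → extend to 10:10 am–1:15 pm.
11:30 am–1:00 pm overlaps/touches 10:10 am–1:15 pm → extend to 10:10 am–1:15 pm.

5:45 am–8:45 am, 10:10 am–1:15 pm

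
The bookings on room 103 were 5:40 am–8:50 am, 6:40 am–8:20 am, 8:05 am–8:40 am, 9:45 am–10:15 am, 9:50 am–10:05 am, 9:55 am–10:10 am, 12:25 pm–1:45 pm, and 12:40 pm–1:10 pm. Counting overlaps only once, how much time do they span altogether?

Merged: 5:40 am-8:50 am, 9:45 am-10:15 am, 12:25 pm-1:45 pm.
Lengths: 3 h 10 min + 30 min + 1 h 20 min = 5 h.

5 h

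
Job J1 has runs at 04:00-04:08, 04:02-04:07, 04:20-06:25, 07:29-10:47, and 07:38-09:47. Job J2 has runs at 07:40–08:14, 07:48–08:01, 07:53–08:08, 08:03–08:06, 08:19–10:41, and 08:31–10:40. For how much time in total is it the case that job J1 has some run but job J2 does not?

First set merges to 04:00-04:08, 04:20-06:25, 07:29-10:47.
Second set merges to 07:40-08:14, 08:19-10:41.
A \ B = 04:00-04:08, 04:20-06:25, 07:29-07:40, 08:14-08:19, 10:41-10:47.
Total: 8 min + 2 h 5 min + 11 min + 5 min + 6 min = 2 h 35 min.

2 h 35 min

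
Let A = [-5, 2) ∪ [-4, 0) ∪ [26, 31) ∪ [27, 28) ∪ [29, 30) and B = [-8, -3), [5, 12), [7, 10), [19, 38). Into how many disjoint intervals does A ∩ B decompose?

A, merged: [-5, 2), [26, 31).
B, merged: [-8, -3), [5, 12), [19, 38).
A ∩ B = [-5, -3), [26, 31).
That is 2 disjoint pieces.

2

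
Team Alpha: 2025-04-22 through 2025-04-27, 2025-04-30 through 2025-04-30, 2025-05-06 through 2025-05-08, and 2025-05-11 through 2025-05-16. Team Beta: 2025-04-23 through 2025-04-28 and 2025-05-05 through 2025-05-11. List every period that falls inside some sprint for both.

2025-04-22 through 2025-04-27 ∩ B → 2025-04-23 through 2025-04-27.
2025-04-30 through 2025-04-30 meets no B interval.
2025-05-06 through 2025-05-08 ∩ B → 2025-05-06 through 2025-05-08.
2025-05-11 through 2025-05-16 ∩ B → 2025-05-11 through 2025-05-11.

2025-04-23 through 2025-04-27, 2025-05-06 through 2025-05-08, 2025-05-11 through 2025-05-11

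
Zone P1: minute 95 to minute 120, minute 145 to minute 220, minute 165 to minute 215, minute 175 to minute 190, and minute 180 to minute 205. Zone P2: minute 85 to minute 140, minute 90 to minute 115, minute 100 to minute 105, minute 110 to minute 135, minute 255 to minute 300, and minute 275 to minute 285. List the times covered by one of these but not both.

First set merges to minute 95 to minute 120, minute 145 to minute 220.
Second set merges to minute 85 to minute 140, minute 255 to minute 300.
A \ B = minute 145 to minute 220.
B \ A = minute 85 to minute 95, minute 120 to minute 140, minute 255 to minute 300.
Union of the two gives the symmetric difference.

minute 85 to minute 95, minute 120 to minute 140, minute 145 to minute 220, minute 255 to minute 300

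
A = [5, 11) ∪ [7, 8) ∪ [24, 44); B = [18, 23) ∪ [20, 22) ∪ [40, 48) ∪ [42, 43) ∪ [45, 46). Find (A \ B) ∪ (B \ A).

First set merges to [5, 11), [24, 44).
Second set merges to [18, 23), [40, 48).
A but not B: [5, 11), [24, 40).
B but not A: [18, 23), [44, 48).
Combining gives A △ B.

[5, 11) ∪ [18, 23) ∪ [24, 40) ∪ [44, 48)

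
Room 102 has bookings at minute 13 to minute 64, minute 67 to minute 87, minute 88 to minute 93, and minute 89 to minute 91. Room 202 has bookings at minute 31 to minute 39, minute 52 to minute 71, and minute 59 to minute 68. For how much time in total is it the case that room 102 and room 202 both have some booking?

A, merged: minute 13 to minute 64, minute 67 to minute 87, minute 88 to minute 93.
B, merged: minute 31 to minute 39, minute 52 to minute 71.
A ∩ B = minute 31 to minute 39, minute 52 to minute 64, minute 67 to minute 71.
Total: 8 minutes + 12 minutes + 4 minutes = 24 minutes.

24 minutes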